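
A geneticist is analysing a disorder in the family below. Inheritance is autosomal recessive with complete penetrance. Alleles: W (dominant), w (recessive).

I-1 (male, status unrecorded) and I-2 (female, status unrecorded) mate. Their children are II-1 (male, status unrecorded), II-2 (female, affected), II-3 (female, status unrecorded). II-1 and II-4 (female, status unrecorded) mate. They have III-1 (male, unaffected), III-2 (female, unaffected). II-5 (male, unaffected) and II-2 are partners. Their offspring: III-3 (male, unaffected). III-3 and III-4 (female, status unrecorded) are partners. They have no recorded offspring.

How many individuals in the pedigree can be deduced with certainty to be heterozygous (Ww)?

1

Obligate heterozygotes: III-3 is unaffected so carries W and received w from II-2 (ww), so III-3 is Ww.
Every other individual is either homozygous by phenotype or has at least one consistent homozygous assignment, so the count is 1.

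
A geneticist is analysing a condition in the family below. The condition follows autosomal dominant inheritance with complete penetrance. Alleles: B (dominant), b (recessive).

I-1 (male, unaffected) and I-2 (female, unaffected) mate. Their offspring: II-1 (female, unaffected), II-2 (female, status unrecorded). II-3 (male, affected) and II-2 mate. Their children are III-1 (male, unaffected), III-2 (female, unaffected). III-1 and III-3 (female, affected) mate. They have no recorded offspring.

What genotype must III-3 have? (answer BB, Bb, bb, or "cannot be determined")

III-3's phenotype allows BB or Bb, and no parent or child forces a single allele at both positions; consistent genotype assignments exist with III-3 as BB or Bb.

cannot be determined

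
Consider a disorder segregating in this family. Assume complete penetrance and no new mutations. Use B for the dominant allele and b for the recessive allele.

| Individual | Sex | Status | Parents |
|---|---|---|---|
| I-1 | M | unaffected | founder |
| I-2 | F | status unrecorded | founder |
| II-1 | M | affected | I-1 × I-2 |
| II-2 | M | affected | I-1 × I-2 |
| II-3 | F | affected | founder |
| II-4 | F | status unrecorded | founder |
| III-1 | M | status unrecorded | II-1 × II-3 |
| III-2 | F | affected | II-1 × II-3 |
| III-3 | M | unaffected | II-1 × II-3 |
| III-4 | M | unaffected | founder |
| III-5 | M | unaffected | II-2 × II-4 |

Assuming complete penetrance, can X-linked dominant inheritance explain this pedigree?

Yes

A consistent assignment under X-linked dominant exists: I-1 X^b Y, I-2 X^B X^B, II-1 X^B Y, II-2 X^B Y, II-3 X^B X^b, II-4 X^B X^b, III-1 X^B Y, III-2 X^B X^B, III-3 X^b Y, III-4 X^b Y, III-5 X^b Y.
In this assignment every recorded phenotype matches its genotype and every non-founder's genotype is obtainable from its parents' genotypes, so the pedigree is consistent.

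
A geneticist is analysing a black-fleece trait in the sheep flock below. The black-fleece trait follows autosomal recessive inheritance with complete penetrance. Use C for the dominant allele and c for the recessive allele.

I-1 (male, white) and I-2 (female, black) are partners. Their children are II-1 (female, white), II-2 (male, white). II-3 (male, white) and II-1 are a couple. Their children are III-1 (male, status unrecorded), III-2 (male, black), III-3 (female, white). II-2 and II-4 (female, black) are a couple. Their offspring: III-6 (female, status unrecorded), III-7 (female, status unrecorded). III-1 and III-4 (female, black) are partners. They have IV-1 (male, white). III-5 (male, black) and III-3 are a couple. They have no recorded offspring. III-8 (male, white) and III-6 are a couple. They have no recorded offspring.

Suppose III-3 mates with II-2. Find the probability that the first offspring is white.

5/6

II-3 is white so carries C and passed c to III-2 (cc), so II-3 is Cc.
II-1 is white so carries C and received c from I-2 (cc), so II-1 is Cc.
III-3 is a white offspring of II-3 (Cc) × II-1 (Cc), whose cross gives 1/4 CC : 1/2 Cc : 1/4 cc; conditioning on being white, III-3 is CC with probability 1/3, Cc with probability 2/3.
II-2 is white so carries C and received c from I-2 (cc), so II-2 is Cc.
Summing over parental genotype combinations, P(offspring is white) = 1/3·1 + 2/3·3/4 = 5/6.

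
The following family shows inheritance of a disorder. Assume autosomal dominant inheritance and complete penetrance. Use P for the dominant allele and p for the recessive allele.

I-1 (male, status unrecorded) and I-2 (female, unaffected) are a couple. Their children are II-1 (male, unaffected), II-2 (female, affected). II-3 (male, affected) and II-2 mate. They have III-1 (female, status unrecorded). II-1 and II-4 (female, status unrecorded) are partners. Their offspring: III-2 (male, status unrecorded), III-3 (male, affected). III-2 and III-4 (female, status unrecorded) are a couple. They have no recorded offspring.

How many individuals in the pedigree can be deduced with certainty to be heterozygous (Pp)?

Obligate heterozygotes: I-1 passed P to II-2 (Pp, whose p came from I-2) and passed p to II-1 (pp), so I-1 is Pp; II-2 is affected so carries P and received p from I-2 (pp), so II-2 is Pp; III-3 is affected so carries P and received p from II-1 (pp), so III-3 is Pp.
Every other individual is either homozygous by phenotype or has at least one consistent homozygous assignment, so the count is 3.

3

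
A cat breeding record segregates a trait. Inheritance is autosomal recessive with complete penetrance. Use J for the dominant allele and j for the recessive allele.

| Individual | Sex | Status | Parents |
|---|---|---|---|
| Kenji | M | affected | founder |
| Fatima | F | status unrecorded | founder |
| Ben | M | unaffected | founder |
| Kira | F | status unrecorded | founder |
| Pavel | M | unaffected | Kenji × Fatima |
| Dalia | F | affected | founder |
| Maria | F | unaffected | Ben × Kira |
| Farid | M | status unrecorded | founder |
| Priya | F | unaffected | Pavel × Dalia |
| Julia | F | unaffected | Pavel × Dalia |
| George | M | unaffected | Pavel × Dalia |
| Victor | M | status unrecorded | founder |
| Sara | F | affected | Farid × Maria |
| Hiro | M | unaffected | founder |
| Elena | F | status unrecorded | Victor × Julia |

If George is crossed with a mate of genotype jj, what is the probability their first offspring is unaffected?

1/2

George is unaffected so carries J and received j from Dalia (jj), so George is Jj.
The cross gives 1/2 Jj : 1/2 jj, so P(offspring is unaffected) = 1/2.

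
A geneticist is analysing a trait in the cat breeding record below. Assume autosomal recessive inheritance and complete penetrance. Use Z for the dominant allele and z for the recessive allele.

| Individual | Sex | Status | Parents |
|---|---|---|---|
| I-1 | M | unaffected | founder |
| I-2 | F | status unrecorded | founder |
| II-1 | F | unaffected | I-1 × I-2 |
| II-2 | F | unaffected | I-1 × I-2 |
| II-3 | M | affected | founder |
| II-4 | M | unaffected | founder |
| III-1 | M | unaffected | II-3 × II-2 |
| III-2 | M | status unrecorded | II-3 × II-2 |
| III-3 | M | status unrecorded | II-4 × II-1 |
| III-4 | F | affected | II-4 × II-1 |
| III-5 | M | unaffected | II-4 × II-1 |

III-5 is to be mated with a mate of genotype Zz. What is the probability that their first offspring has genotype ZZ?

1/3

II-4 is unaffected so carries Z and passed z to III-4 (zz), so II-4 is Zz.
II-1 is unaffected so carries Z and passed z to III-4 (zz), so II-1 is Zz.
III-5 is an unaffected offspring of II-4 (Zz) × II-1 (Zz), whose cross gives 1/4 ZZ : 1/2 Zz : 1/4 zz; conditioning on being unaffected, III-5 is ZZ with probability 1/3, Zz with probability 2/3.
Summing over parental genotype combinations, P(offspring has genotype ZZ) = 1/3·1/2 + 2/3·1/4 = 1/3.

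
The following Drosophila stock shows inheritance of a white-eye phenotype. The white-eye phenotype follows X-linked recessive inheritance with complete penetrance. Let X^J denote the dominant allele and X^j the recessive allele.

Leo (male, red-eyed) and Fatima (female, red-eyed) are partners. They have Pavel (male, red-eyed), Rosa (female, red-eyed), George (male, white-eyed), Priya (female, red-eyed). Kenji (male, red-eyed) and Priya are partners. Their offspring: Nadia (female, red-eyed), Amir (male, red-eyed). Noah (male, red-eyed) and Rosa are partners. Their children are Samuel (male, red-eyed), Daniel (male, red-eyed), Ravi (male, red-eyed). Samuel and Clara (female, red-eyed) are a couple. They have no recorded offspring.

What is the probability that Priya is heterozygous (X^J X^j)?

Leo is red-eyed, so Leo is X^J Y.
Fatima is red-eyed so carries J and passed j to George (X^j Y), so Fatima is X^J X^j.
Their cross gives offspring ratios 1/2 X^J X^J : 1/2 X^J X^j. Conditioning on Priya being red-eyed, P(X^J X^j) = 1/2 / 1 = 1/2 before taking Priya's own offspring into account.
Kenji is red-eyed, so Kenji is X^J Y.
Now use Priya's offspring. Probability of each recorded status — red-eyed son Amir: 1/2 if Priya is X^J X^j, 1 if X^J X^J. (Nadia: equally likely either way, so uninformative.)
Bayes: P(X^J X^j) = 1/2·1/2 / (1/2·1/2 + 1/2·1) = 1/3.

1/3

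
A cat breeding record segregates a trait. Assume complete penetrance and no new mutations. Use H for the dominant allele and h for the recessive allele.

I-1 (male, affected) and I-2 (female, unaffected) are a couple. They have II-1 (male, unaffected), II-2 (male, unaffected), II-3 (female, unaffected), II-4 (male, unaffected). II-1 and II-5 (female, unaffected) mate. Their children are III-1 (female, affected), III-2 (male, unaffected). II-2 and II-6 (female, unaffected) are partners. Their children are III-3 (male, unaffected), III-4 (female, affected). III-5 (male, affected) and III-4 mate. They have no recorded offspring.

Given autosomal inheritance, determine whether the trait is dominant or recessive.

recessive

II-1 and II-5 are both unaffected yet have an affected child III-1. Under dominance, an affected child requires at least one affected parent, so the trait cannot be dominant.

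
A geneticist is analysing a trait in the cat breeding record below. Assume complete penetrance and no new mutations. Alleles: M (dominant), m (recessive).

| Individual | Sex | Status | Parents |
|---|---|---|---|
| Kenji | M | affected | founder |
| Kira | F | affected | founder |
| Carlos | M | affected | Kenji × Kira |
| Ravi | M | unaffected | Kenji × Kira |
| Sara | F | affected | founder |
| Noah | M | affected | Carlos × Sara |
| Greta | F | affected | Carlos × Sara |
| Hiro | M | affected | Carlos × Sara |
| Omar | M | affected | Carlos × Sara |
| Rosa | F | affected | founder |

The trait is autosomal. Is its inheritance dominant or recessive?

Kenji and Kira are both affected yet have an unaffected child Ravi. Under a recessive model two affected parents are homozygous and every child would be affected, so the trait cannot be recessive.

dominant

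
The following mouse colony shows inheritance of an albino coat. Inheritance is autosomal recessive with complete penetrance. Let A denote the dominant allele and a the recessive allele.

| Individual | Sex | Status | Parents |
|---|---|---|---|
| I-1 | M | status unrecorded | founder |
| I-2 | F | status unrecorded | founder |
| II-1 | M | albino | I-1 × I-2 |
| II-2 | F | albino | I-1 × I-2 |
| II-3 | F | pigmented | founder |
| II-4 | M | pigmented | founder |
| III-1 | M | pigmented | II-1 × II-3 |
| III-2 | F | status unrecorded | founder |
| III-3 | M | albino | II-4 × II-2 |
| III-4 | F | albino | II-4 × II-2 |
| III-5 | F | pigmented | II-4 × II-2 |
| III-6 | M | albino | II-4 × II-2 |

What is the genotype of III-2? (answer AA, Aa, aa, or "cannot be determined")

cannot be determined

III-2's phenotype is unrecorded, and no parent or child forces a single allele at both positions; consistent genotype assignments exist with III-2 as AA or Aa or aa.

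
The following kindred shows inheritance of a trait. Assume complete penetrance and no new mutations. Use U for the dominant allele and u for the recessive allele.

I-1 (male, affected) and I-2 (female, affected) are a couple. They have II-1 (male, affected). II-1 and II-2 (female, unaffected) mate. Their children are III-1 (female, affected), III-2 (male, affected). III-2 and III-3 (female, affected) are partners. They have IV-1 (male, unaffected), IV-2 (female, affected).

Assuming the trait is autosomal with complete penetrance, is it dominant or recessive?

dominant

III-2 and III-3 are both affected yet have an unaffected child IV-1. Under a recessive model two affected parents are homozygous and every child would be affected, so the trait cannot be recessive.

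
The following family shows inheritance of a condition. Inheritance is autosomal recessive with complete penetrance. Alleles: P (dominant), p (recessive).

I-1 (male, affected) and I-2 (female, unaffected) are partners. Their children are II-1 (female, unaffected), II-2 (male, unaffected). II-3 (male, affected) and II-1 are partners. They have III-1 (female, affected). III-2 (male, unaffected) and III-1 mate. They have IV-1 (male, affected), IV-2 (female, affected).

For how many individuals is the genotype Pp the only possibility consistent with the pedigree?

Obligate heterozygotes: II-1 is unaffected so carries P and received p from I-1 (pp), so II-1 is Pp; II-2 is unaffected so carries P and received p from I-1 (pp), so II-2 is Pp; III-2 is unaffected so carries P and passed p to IV-1 (pp), so III-2 is Pp.
Every other individual is either homozygous by phenotype or has at least one consistent homozygous assignment, so the count is 3.

3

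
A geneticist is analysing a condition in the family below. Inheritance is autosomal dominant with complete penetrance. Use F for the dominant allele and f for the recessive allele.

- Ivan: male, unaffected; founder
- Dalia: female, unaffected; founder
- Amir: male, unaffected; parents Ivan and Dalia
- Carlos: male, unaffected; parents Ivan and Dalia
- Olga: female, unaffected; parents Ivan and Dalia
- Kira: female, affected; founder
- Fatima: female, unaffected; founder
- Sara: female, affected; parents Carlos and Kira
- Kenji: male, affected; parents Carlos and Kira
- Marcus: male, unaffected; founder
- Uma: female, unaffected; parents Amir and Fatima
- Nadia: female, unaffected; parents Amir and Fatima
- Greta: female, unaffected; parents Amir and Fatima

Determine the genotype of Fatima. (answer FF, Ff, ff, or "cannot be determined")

Fatima is unaffected, so Fatima is ff.

ff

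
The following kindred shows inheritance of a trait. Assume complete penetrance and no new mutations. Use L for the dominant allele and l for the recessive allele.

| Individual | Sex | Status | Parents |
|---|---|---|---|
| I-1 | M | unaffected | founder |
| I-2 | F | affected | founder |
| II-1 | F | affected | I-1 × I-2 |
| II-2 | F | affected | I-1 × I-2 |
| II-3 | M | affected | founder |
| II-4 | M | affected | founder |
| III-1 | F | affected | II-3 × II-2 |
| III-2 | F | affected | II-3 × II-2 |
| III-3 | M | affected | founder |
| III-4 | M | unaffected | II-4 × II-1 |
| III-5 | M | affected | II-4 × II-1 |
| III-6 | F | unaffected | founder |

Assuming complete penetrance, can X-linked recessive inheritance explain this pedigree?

Under X-linked recessive, II-1 (affected, female) cannot arise from I-1 (unaffected) × I-2 (affected).

No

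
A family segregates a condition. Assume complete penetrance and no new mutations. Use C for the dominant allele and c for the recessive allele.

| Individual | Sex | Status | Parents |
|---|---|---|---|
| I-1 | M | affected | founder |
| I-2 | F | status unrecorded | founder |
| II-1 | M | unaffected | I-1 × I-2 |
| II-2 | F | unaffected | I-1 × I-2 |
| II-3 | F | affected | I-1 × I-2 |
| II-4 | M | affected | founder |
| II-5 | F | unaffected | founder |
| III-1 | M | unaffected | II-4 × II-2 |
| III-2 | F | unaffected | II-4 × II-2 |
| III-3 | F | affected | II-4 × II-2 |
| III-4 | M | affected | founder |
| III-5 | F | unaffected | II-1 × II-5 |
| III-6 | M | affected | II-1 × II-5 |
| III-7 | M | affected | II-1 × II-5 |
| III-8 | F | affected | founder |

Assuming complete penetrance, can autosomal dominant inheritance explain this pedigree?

Under autosomal dominant, III-6 (affected, male) cannot arise from II-1 (unaffected) × II-5 (unaffected).

No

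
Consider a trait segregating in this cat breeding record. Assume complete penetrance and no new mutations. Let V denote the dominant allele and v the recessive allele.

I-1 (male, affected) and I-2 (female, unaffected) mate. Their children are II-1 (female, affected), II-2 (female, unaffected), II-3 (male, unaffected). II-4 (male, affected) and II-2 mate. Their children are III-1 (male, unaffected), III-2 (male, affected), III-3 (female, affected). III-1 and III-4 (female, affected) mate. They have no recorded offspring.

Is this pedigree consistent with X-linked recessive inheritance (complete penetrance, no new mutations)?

A consistent assignment under X-linked recessive exists: I-1 X^v Y, I-2 X^V X^v, II-1 X^v X^v, II-2 X^V X^v, II-3 X^V Y, II-4 X^v Y, III-1 X^V Y, III-2 X^v Y, III-3 X^v X^v, III-4 X^v X^v.
In this assignment every recorded phenotype matches its genotype and every non-founder's genotype is obtainable from its parents' genotypes, so the pedigree is consistent.

Yes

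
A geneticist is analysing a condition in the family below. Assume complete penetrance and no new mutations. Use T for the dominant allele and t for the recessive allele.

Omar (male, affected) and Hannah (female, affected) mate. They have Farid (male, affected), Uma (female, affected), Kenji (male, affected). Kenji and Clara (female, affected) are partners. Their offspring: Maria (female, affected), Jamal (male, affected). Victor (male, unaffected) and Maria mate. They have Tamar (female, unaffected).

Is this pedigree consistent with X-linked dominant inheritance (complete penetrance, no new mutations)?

A consistent assignment under X-linked dominant exists: Omar X^T Y, Hannah X^T X^T, Farid X^T Y, Uma X^T X^T, Kenji X^T Y, Clara X^T X^t, Maria X^T X^t, Jamal X^T Y, Victor X^t Y, Tamar X^t X^t.
In this assignment every recorded phenotype matches its genotype and every non-founder's genotype is obtainable from its parents' genotypes, so the pedigree is consistent.

Yes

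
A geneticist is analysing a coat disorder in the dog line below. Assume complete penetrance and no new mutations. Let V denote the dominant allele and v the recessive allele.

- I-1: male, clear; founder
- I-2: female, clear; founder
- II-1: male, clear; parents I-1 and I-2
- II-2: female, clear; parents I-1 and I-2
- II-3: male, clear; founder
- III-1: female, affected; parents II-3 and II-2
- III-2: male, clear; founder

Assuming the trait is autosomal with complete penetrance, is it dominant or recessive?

II-3 and II-2 are both clear yet have an affected child III-1. Under dominance, an affected child requires at least one affected parent, so the trait cannot be dominant.

recessive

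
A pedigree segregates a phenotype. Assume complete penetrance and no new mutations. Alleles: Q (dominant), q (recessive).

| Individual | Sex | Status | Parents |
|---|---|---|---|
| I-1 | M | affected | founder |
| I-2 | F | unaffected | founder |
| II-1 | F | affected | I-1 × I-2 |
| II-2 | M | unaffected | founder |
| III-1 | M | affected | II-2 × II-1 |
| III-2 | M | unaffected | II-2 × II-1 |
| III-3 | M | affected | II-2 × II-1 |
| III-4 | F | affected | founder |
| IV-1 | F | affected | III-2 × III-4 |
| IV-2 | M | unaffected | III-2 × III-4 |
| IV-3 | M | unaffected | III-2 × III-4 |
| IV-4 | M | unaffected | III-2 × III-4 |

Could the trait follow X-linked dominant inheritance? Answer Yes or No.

A consistent assignment under X-linked dominant exists: I-1 X^Q Y, I-2 X^q X^q, II-1 X^Q X^q, II-2 X^q Y, III-1 X^Q Y, III-2 X^q Y, III-3 X^Q Y, III-4 X^Q X^q, IV-1 X^Q X^q, IV-2 X^q Y, IV-3 X^q Y, IV-4 X^q Y.
In this assignment every recorded phenotype matches its genotype and every non-founder's genotype is obtainable from its parents' genotypes, so the pedigree is consistent.

Yes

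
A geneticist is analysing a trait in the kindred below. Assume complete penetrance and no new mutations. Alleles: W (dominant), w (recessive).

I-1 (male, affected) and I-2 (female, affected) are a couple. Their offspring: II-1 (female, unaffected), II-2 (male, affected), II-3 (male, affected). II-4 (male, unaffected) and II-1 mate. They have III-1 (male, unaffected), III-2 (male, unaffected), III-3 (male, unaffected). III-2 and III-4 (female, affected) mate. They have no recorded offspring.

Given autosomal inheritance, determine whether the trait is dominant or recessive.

I-1 and I-2 are both affected yet have an unaffected child II-1. Under a recessive model two affected parents are homozygous and every child would be affected, so the trait cannot be recessive.

dominant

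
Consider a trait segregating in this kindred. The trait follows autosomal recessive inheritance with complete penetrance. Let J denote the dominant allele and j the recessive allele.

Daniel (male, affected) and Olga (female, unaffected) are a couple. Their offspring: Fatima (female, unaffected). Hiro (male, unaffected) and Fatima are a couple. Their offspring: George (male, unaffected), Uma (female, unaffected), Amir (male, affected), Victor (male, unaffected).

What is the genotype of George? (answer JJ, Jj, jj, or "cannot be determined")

cannot be determined

George's phenotype allows JJ or Jj, and no parent or child forces a single allele at both positions; consistent genotype assignments exist with George as JJ or Jj.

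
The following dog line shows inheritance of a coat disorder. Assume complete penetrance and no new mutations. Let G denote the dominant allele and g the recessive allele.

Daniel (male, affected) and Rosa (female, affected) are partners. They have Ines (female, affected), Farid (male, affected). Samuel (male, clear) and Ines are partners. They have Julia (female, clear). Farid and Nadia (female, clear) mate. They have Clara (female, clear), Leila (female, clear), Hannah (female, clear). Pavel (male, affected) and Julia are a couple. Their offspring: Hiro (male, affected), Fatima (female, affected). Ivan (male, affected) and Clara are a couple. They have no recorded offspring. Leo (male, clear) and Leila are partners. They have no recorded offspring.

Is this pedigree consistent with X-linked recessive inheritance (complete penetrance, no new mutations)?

A consistent assignment under X-linked recessive exists: Daniel X^g Y, Rosa X^g X^g, Ines X^g X^g, Farid X^g Y, Samuel X^G Y, Nadia X^G X^G, Julia X^G X^g, Pavel X^g Y, Clara X^G X^g, Leila X^G X^g, Hannah X^G X^g, Ivan X^g Y, Leo X^G Y, Hiro X^g Y, Fatima X^g X^g.
In this assignment every recorded phenotype matches its genotype and every non-founder's genotype is obtainable from its parents' genotypes, so the pedigree is consistent.

Yes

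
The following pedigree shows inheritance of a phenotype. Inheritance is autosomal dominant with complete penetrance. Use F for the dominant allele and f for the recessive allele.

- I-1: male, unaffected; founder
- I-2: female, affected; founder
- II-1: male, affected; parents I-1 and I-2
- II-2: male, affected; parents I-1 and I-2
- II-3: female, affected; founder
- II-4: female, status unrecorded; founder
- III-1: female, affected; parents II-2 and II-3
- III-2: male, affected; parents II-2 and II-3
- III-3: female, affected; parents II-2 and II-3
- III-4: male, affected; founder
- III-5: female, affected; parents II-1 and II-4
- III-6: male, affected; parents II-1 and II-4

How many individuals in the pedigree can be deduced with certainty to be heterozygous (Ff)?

2

Obligate heterozygotes: II-1 is affected so carries F and received f from I-1 (ff), so II-1 is Ff; II-2 is affected so carries F and received f from I-1 (ff), so II-2 is Ff.
Every other individual is either homozygous by phenotype or has at least one consistent homozygous assignment, so the count is 2.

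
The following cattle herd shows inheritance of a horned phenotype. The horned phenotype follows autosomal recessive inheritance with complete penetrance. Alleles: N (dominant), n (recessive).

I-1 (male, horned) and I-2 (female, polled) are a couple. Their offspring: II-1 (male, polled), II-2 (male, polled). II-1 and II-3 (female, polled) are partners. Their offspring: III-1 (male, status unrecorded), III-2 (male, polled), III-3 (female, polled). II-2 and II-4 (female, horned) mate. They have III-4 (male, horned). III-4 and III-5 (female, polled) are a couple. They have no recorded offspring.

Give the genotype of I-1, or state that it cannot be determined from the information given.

nn

I-1 is horned, so I-1 is nn.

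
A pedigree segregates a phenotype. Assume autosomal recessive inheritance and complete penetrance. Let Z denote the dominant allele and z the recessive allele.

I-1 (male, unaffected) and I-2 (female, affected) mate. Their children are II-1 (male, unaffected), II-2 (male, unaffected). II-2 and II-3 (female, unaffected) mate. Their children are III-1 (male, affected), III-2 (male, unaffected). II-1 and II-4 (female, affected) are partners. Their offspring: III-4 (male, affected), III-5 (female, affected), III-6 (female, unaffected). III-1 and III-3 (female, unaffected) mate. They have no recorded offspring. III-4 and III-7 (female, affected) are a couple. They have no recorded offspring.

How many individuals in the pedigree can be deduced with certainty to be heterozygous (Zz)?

4

Obligate heterozygotes: II-1 is unaffected so carries Z and received z from I-2 (zz), so II-1 is Zz; II-2 is unaffected so carries Z and received z from I-2 (zz), so II-2 is Zz; II-3 is unaffected so carries Z and passed z to III-1 (zz), so II-3 is Zz; III-6 is unaffected so carries Z and received z from II-4 (zz), so III-6 is Zz.
Every other individual is either homozygous by phenotype or has at least one consistent homozygous assignment, so the count is 4.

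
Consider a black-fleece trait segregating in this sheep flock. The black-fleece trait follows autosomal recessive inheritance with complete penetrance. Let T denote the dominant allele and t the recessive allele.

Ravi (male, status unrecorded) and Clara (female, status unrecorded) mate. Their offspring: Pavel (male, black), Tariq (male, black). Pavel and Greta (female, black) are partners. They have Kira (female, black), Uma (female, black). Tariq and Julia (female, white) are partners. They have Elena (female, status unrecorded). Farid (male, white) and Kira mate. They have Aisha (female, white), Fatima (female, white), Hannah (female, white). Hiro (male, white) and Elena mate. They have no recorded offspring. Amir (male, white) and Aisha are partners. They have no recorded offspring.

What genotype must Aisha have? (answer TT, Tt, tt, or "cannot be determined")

From phenotype alone, Aisha is TT or Tt.
Aisha is white so carries T and received t from Kira (tt), so Aisha is Tt.

Tt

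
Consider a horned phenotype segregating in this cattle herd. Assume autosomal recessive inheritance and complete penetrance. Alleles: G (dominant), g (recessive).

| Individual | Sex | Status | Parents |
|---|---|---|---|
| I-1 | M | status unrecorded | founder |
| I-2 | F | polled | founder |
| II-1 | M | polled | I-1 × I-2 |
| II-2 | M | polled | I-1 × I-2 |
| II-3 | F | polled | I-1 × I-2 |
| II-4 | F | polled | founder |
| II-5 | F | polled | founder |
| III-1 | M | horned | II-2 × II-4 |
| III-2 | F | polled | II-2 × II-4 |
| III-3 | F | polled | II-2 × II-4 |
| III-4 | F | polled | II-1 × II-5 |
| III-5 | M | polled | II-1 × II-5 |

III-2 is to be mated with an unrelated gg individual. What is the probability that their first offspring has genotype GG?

0

II-2 is polled so carries G and passed g to III-1 (gg), so II-2 is Gg.
II-4 is polled so carries G and passed g to III-1 (gg), so II-4 is Gg.
III-2 is a polled offspring of II-2 (Gg) × II-4 (Gg), whose cross gives 1/4 GG : 1/2 Gg : 1/4 gg; conditioning on being polled, III-2 is GG with probability 1/3, Gg with probability 2/3.
Summing over parental genotype combinations, P(offspring has genotype GG) = 0 = 0.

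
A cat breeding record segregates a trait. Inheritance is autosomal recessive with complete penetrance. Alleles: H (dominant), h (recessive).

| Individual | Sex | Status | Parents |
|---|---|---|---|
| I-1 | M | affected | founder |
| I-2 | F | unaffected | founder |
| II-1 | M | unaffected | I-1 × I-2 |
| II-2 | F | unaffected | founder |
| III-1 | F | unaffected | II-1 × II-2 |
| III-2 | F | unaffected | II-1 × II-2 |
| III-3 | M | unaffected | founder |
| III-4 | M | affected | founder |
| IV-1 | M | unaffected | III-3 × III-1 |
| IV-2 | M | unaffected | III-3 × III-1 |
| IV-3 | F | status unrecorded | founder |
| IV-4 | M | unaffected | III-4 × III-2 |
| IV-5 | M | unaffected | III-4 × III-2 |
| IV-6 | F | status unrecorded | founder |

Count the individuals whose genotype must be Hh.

3

Obligate heterozygotes: II-1 is unaffected so carries H and received h from I-1 (hh), so II-1 is Hh; IV-4 is unaffected so carries H and received h from III-4 (hh), so IV-4 is Hh; IV-5 is unaffected so carries H and received h from III-4 (hh), so IV-5 is Hh.
Every other individual is either homozygous by phenotype or has at least one consistent homozygous assignment, so the count is 3.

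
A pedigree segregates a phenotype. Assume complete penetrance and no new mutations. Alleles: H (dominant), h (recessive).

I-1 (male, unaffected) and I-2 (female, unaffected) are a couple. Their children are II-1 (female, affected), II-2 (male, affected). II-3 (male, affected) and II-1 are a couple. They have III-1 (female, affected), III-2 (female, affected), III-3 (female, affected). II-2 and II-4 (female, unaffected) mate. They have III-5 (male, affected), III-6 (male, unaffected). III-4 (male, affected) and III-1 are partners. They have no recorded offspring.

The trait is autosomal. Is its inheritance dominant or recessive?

recessive

I-1 and I-2 are both unaffected yet have an affected child II-1. Under dominance, an affected child requires at least one affected parent, so the trait cannot be dominant.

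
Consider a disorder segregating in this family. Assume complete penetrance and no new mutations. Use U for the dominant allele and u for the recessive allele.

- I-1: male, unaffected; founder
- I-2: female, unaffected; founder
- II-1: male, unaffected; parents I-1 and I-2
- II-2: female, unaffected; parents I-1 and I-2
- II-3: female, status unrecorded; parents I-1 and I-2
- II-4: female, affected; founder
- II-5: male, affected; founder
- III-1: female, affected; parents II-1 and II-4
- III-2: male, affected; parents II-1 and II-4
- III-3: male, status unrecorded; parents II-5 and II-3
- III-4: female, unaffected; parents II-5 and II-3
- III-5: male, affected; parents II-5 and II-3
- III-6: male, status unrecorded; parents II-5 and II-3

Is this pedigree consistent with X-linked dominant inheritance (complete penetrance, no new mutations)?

No

Under X-linked dominant, III-4 (unaffected, female) cannot arise from II-5 (affected) × II-3 (unrecorded).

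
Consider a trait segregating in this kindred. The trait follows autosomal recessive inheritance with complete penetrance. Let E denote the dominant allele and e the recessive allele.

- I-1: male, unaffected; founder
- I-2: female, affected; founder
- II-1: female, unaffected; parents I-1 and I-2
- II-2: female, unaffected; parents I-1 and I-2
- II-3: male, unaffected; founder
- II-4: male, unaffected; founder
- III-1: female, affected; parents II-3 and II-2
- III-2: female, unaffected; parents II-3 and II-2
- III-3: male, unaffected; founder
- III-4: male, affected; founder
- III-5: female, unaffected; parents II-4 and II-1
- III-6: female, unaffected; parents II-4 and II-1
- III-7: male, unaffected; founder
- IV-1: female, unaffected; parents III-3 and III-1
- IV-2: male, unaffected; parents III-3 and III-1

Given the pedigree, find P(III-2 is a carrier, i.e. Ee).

2/3

II-3 is unaffected so carries E and passed e to III-1 (ee), so II-3 is Ee.
II-2 is unaffected so carries E and received e from I-2 (ee), so II-2 is Ee.
Their cross gives offspring ratios 1/4 EE : 1/2 Ee : 1/4 ee. Conditioning on III-2 being unaffected, P(Ee) = 1/2 / 3/4 = 2/3.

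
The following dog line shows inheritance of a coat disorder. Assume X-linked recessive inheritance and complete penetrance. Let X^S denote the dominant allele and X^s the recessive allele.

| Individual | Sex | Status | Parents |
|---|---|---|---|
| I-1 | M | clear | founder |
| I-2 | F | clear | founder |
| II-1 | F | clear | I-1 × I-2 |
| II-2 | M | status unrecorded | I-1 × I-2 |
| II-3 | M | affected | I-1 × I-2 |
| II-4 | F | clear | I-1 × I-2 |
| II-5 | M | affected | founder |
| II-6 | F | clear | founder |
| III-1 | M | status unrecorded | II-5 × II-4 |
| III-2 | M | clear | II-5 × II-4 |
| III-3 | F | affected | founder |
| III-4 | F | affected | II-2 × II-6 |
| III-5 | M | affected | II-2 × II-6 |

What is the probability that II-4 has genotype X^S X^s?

1/3

I-1 is clear, so I-1 is X^S Y.
I-2 is clear so carries S and passed s to II-2 (X^s Y), so I-2 is X^S X^s.
Their cross gives offspring ratios 1/2 X^S X^S : 1/2 X^S X^s. Conditioning on II-4 being clear, P(X^S X^s) = 1/2 / 1 = 1/2 before taking II-4's own offspring into account.
II-5 is affected, so II-5 is X^s Y.
Now use II-4's offspring. Probability of each recorded status — clear son III-2: 1/2 if II-4 is X^S X^s, 1 if X^S X^S. (III-1: equally likely either way, so uninformative.)
Bayes: P(X^S X^s) = 1/2·1/2 / (1/2·1/2 + 1/2·1) = 1/3.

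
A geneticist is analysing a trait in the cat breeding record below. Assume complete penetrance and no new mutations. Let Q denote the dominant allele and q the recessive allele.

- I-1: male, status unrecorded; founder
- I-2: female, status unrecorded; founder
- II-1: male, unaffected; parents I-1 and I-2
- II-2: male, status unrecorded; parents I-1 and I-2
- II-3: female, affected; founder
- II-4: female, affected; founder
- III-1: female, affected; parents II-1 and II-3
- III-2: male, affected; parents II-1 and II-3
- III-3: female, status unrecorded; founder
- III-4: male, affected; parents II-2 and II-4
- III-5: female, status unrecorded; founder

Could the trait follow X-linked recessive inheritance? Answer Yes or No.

Under X-linked recessive, III-1 (affected, female) cannot arise from II-1 (unaffected) × II-3 (affected).

No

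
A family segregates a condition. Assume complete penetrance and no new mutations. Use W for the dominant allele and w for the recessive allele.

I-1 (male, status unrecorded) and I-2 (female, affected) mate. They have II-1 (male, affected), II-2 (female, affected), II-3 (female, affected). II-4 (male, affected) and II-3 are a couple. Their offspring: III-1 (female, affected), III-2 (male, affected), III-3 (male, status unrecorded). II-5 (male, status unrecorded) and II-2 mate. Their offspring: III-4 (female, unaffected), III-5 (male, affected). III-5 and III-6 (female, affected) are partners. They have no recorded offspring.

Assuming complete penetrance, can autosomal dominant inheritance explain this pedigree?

A consistent assignment under autosomal dominant exists: I-1 WW, I-2 Ww, II-1 WW, II-2 Ww, II-3 WW, II-4 WW, II-5 Ww, III-1 WW, III-2 WW, III-3 WW, III-4 ww, III-5 WW, III-6 WW.
In this assignment every recorded phenotype matches its genotype and every non-founder's genotype is obtainable from its parents' genotypes, so the pedigree is consistent.

Yes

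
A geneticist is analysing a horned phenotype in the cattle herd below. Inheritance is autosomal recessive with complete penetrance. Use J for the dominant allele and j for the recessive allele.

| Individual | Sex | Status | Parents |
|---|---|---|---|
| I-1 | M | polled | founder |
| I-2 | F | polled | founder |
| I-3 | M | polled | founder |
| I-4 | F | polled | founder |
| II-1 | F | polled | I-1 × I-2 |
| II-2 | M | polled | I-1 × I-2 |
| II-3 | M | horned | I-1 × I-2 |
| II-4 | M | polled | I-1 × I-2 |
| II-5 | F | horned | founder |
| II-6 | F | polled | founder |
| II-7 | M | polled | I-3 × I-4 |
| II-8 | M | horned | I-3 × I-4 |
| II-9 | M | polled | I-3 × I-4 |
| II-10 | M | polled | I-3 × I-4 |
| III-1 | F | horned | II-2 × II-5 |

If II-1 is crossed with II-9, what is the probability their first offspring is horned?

I-1 is polled so carries J and passed j to II-3 (jj), so I-1 is Jj.
I-2 is polled so carries J and passed j to II-3 (jj), so I-2 is Jj.
II-1 is a polled offspring of I-1 (Jj) × I-2 (Jj), whose cross gives 1/4 JJ : 1/2 Jj : 1/4 jj; conditioning on being polled, II-1 is JJ with probability 1/3, Jj with probability 2/3.
I-3 is polled so carries J and passed j to II-8 (jj), so I-3 is Jj.
I-4 is polled so carries J and passed j to II-8 (jj), so I-4 is Jj.
II-9 is a polled offspring of I-3 (Jj) × I-4 (Jj), whose cross gives 1/4 JJ : 1/2 Jj : 1/4 jj; conditioning on being polled, II-9 is JJ with probability 1/3, Jj with probability 2/3.
Summing over parental genotype combinations, P(offspring is horned) = 4/9·1/4 = 1/9.

1/9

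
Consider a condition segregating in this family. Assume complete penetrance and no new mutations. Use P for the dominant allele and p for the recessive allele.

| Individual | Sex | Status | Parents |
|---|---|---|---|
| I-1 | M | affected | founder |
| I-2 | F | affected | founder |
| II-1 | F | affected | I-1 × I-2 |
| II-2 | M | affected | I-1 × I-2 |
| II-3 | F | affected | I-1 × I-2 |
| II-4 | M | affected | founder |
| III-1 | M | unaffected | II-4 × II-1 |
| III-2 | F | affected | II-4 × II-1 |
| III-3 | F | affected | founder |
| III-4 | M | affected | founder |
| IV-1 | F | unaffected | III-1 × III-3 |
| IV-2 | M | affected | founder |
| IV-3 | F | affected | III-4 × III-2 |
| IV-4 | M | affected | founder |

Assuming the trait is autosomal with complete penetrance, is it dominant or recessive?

II-4 and II-1 are both affected yet have an unaffected child III-1. Under a recessive model two affected parents are homozygous and every child would be affected, so the trait cannot be recessive.

dominant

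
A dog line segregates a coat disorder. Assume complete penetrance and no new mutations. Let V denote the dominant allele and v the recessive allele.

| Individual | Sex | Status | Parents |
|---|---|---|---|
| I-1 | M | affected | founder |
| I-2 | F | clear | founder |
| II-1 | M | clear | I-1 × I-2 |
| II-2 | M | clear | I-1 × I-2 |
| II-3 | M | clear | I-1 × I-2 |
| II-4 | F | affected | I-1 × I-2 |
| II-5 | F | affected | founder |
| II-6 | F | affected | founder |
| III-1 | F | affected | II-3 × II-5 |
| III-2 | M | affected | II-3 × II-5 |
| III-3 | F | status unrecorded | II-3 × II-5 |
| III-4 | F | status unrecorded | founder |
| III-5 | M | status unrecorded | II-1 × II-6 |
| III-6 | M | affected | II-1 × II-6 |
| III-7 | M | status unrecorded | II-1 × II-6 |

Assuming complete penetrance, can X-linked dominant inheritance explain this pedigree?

A consistent assignment under X-linked dominant exists: I-1 X^V Y, I-2 X^v X^v, II-1 X^v Y, II-2 X^v Y, II-3 X^v Y, II-4 X^V X^v, II-5 X^V X^V, II-6 X^V X^V, III-1 X^V X^v, III-2 X^V Y, III-3 X^V X^v, III-4 X^V X^V, III-5 X^V Y, III-6 X^V Y, III-7 X^V Y.
In this assignment every recorded phenotype matches its genotype and every non-founder's genotype is obtainable from its parents' genotypes, so the pedigree is consistent.

Yes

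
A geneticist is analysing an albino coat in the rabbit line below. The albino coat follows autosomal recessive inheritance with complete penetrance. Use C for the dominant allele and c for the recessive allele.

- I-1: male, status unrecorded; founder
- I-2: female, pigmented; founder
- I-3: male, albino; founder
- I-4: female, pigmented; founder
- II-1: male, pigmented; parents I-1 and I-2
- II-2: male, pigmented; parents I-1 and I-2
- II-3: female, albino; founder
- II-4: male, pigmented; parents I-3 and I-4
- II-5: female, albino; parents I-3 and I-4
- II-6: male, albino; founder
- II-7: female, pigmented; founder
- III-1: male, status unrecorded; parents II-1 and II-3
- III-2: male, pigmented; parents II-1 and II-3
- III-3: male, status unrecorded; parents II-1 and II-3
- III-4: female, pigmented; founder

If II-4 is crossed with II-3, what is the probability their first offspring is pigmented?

1/2

II-4 is pigmented so carries C and received c from I-3 (cc), so II-4 is Cc.
II-3 is albino, so II-3 is cc.
The cross gives 1/2 Cc : 1/2 cc, so P(offspring is pigmented) = 1/2.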